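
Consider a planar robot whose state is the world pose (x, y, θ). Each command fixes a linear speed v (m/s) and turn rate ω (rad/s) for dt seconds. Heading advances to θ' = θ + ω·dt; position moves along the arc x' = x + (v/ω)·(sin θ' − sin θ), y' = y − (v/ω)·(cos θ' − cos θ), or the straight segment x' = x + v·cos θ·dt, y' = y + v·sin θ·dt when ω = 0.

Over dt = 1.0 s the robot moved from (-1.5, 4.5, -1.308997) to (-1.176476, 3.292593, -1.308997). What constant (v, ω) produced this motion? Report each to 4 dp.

v = 1.2500, ω = 0.0000

Δθ = -1.308997 − -1.308997 = 0.000000
ω = Δθ/dt = 0.000000/1.0 = 0.0000
ω = 0 → v = (Δx·cos θ + Δy·sin θ)/dt = 1.2500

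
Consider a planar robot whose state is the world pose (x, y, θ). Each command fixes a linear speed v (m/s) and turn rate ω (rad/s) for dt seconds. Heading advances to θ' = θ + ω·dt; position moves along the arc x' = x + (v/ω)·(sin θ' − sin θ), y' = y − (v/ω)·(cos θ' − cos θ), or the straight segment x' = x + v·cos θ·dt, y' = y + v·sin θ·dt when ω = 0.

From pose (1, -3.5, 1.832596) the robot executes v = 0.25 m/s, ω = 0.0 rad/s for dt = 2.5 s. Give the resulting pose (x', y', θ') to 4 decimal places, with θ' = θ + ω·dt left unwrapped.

(0.8382, -2.8963, 1.8326)

θ' = 1.8326 + 0.0·2.5 = 1.8326
ω = 0 → straight: x' = 1 + 0.25·cos(1.8326)·2.5 = 0.8382
y' = -3.5 + 0.25·sin(1.8326)·2.5 = -2.8963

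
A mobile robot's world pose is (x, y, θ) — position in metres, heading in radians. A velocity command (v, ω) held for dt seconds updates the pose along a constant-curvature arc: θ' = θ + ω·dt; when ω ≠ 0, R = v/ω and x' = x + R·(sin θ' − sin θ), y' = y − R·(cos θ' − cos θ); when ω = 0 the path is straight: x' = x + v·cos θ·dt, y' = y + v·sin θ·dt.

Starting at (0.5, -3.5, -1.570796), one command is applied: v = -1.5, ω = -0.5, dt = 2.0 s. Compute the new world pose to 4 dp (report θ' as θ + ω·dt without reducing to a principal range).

θ' = -1.5708 + -0.5·2.0 = -2.5708
R = v/ω = -1.5/-0.5 = 3.0000
x' = 0.5 + 3.0000·(sin -2.5708 − sin -1.5708) = 1.8791
y' = -3.5 − 3.0000·(cos -2.5708 − cos -1.5708) = -0.9756

(1.8791, -0.9756, -2.5708)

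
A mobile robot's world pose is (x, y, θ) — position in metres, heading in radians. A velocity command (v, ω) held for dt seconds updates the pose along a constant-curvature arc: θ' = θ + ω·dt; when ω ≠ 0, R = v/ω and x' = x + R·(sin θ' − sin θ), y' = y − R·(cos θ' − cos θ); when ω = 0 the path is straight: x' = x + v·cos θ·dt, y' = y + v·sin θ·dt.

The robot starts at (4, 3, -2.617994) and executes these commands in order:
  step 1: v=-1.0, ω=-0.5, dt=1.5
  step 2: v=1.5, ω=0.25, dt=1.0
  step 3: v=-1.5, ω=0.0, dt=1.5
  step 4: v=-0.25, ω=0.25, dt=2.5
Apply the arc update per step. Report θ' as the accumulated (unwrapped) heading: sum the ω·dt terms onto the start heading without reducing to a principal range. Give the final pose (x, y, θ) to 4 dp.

(6.7904, 3.6242, -2.4930)

step 1: θ'=-3.3680 (R=2.0000) → pose (5.4489, 3.2169, -3.3680)
step 2: θ'=-3.1180 (R=6.0000) → pose (3.9605, 3.3684, -3.1180)
step 3: θ'=-3.1180 (straight) → pose (6.2099, 3.4214, -3.1180)
step 4: θ'=-2.4930 (R=-1.0000) → pose (6.7904, 3.6242, -2.4930)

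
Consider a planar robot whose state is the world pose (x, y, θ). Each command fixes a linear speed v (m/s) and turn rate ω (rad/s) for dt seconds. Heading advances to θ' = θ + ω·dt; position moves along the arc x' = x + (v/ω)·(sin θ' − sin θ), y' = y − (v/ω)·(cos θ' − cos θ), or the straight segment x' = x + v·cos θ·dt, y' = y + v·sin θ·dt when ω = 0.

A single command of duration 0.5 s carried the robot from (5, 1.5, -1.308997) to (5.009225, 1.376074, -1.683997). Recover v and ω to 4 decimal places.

v = 0.2500, ω = -0.7500

Δθ = -1.683997 − -1.308997 = -0.375000
ω = Δθ/dt = -0.375000/0.5 = -0.7500
R = −Δy/(cos θ' − cos θ) = -0.3333
v = R·ω = -0.3333·-0.7500 = 0.2500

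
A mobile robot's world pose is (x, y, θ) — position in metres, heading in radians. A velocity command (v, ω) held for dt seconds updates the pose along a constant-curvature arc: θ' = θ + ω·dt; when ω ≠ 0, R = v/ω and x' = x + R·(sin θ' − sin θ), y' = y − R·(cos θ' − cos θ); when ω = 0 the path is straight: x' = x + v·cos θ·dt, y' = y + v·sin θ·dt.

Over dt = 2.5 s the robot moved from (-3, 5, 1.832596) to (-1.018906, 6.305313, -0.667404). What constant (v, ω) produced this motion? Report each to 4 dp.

Δθ = -0.667404 − 1.832596 = -2.500000
ω = Δθ/dt = -2.500000/2.5 = -1.0000
R = Δx/(sin θ' − sin θ) = -1.2500
v = R·ω = -1.2500·-1.0000 = 1.2500

v = 1.2500, ω = -1.0000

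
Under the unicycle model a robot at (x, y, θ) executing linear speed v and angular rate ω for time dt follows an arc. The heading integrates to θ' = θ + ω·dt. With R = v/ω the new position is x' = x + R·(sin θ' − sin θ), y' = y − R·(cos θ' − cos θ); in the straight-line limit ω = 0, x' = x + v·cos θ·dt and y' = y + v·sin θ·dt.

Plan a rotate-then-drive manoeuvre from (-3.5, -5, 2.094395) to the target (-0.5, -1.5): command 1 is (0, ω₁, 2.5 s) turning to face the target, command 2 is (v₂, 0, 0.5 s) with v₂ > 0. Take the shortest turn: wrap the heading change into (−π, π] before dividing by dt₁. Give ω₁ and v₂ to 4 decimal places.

heading to target = atan2(-1.5−-5, -0.5−-3.5) = 0.8622
Δθ = wrap(0.8622 − 2.0944) = -1.2322; ω₁ = Δθ/dt₁ = -0.4929
distance = √((-0.5−-3.5)² + (-1.5−-5)²) = 4.6098; v₂ = distance/dt₂ = 9.2195

ω₁ = -0.4929, v₂ = 9.2195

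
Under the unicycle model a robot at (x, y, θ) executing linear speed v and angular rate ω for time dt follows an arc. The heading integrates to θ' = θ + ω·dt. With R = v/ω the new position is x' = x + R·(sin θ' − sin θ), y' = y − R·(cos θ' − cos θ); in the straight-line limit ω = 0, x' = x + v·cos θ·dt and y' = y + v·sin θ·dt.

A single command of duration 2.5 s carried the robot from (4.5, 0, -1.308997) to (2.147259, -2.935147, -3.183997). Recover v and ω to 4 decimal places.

Δθ = -3.183997 − -1.308997 = -1.875000
ω = Δθ/dt = -1.875000/2.5 = -0.7500
R = −Δy/(cos θ' − cos θ) = -2.3333
v = R·ω = -2.3333·-0.7500 = 1.7500

v = 1.7500, ω = -0.7500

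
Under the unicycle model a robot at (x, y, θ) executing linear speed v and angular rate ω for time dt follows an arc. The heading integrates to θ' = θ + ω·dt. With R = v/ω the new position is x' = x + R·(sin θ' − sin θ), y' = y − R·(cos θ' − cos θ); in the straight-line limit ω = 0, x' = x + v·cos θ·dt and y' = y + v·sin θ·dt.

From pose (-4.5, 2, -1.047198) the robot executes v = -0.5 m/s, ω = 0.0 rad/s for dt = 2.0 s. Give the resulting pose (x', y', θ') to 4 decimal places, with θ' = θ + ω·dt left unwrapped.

(-5.0000, 2.8660, -1.0472)

θ' = -1.0472 + 0.0·2.0 = -1.0472
ω = 0 → straight: x' = -4.5 + -0.5·cos(-1.0472)·2.0 = -5.0000
y' = 2 + -0.5·sin(-1.0472)·2.0 = 2.8660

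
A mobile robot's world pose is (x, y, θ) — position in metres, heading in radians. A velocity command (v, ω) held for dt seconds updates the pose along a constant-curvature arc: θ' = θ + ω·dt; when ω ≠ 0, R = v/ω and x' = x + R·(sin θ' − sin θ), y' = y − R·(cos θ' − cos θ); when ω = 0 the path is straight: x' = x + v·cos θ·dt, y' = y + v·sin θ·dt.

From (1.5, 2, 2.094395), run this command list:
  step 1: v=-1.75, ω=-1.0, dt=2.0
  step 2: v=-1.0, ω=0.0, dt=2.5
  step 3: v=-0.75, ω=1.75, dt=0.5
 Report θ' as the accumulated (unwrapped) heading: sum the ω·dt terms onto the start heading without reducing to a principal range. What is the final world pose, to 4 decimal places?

(-2.6524, -1.0370, 0.9694)

step 1: θ'=0.0944 (R=1.7500) → pose (0.1494, -0.6172, 0.0944)
step 2: θ'=0.0944 (straight) → pose (-2.3395, -0.8528, 0.0944)
step 3: θ'=0.9694 (R=-0.4286) → pose (-2.6524, -1.0370, 0.9694)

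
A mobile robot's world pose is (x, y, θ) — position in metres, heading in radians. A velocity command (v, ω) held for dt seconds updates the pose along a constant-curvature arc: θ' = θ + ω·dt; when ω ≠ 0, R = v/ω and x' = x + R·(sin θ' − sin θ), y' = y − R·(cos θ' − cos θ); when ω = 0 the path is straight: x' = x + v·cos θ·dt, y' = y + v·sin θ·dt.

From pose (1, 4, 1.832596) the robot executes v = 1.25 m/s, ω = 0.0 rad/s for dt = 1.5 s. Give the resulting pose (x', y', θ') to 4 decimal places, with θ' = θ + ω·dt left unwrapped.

θ' = 1.8326 + 0.0·1.5 = 1.8326
ω = 0 → straight: x' = 1 + 1.25·cos(1.8326)·1.5 = 0.5147
y' = 4 + 1.25·sin(1.8326)·1.5 = 5.8111

(0.5147, 5.8111, 1.8326)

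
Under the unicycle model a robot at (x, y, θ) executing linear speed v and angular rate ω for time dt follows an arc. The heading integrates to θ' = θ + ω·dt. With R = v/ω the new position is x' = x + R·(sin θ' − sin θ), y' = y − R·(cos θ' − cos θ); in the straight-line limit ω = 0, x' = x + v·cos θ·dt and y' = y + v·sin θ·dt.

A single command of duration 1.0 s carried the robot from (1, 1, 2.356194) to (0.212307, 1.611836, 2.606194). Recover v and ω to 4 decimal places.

Δθ = 2.606194 − 2.356194 = 0.250000
ω = Δθ/dt = 0.250000/1.0 = 0.2500
R = Δx/(sin θ' − sin θ) = 4.0000
v = R·ω = 4.0000·0.2500 = 1.0000

v = 1.0000, ω = 0.2500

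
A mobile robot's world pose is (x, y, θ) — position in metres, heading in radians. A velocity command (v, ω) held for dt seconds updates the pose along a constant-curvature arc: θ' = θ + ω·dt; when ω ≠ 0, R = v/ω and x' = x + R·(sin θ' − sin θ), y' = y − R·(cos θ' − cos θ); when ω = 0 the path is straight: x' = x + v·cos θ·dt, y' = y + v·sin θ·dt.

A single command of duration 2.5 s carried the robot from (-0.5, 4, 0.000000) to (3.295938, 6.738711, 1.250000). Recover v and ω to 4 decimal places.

v = 2.0000, ω = 0.5000

Δθ = 1.250000 − 0.000000 = 1.250000
ω = Δθ/dt = 1.250000/2.5 = 0.5000
R = Δx/(sin θ' − sin θ) = 4.0000
v = R·ω = 4.0000·0.5000 = 2.0000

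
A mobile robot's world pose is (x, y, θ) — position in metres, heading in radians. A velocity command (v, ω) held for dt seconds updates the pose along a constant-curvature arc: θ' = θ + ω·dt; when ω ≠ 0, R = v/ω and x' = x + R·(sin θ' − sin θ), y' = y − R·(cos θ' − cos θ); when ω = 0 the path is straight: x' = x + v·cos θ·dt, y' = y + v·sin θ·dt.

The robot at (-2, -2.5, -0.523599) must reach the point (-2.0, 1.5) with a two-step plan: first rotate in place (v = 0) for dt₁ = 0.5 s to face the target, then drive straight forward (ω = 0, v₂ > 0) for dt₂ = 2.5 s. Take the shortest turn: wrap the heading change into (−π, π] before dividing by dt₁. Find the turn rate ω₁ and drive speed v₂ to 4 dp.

heading to target = atan2(1.5−-2.5, -2−-2) = 1.5708
Δθ = wrap(1.5708 − -0.5236) = 2.0944; ω₁ = Δθ/dt₁ = 4.1888
distance = √((-2−-2)² + (1.5−-2.5)²) = 4.0000; v₂ = distance/dt₂ = 1.6000

ω₁ = 4.1888, v₂ = 1.6000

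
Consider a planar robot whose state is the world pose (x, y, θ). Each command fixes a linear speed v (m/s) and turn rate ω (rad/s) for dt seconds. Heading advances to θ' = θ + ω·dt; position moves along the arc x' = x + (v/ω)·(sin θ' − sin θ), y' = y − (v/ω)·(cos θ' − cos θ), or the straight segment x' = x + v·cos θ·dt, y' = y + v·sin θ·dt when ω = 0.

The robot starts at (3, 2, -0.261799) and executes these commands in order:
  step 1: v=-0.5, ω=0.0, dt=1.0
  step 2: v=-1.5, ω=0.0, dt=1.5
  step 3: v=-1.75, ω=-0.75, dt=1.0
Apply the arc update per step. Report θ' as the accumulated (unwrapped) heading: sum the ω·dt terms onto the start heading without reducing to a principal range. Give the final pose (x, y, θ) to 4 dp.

(-1.0306, 3.7281, -1.0118)

step 1: θ'=-0.2618 (straight) → pose (2.5170, 2.1294, -0.2618)
step 2: θ'=-0.2618 (straight) → pose (0.3437, 2.7118, -0.2618)
step 3: θ'=-1.0118 (R=2.3333) → pose (-1.0306, 3.7281, -1.0118)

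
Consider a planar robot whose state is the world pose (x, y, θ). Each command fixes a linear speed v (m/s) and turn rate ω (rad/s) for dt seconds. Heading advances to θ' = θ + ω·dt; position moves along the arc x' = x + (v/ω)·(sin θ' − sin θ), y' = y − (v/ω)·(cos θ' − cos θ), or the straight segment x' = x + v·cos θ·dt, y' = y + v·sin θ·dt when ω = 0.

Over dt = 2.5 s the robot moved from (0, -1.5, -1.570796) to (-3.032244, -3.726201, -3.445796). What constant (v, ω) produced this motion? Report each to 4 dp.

Δθ = -3.445796 − -1.570796 = -1.875000
ω = Δθ/dt = -1.875000/2.5 = -0.7500
R = Δx/(sin θ' − sin θ) = -2.3333
v = R·ω = -2.3333·-0.7500 = 1.7500

v = 1.7500, ω = -0.7500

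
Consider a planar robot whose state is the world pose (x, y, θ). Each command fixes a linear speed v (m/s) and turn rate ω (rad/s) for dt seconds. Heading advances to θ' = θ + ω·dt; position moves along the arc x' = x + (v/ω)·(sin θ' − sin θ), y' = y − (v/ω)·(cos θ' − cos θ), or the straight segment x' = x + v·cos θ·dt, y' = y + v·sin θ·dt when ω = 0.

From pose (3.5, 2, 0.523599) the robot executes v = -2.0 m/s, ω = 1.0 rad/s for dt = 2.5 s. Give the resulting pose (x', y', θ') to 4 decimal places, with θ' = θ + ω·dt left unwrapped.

(4.2646, -1.7181, 3.0236)

θ' = 0.5236 + 1.0·2.5 = 3.0236
R = v/ω = -2.0/1.0 = -2.0000
x' = 3.5 + -2.0000·(sin 3.0236 − sin 0.5236) = 4.2646
y' = 2 − -2.0000·(cos 3.0236 − cos 0.5236) = -1.7181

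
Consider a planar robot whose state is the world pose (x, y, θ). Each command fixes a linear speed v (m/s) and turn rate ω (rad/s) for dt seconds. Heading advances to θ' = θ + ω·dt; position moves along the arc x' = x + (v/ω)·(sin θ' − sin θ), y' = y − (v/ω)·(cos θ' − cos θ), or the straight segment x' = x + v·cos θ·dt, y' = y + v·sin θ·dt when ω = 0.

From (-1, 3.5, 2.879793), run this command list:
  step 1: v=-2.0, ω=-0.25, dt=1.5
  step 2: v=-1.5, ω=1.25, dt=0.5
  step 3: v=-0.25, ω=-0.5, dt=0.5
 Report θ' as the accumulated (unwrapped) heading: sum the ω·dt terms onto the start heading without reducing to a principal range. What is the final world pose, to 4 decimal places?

(2.5093, 1.9525, 2.8798)

step 1: θ'=2.5048 (R=8.0000) → pose (1.6864, 2.2046, 2.5048)
step 2: θ'=3.1298 (R=-1.2000) → pose (2.3858, 1.9695, 3.1298)
step 3: θ'=2.8798 (R=0.5000) → pose (2.5093, 1.9525, 2.8798)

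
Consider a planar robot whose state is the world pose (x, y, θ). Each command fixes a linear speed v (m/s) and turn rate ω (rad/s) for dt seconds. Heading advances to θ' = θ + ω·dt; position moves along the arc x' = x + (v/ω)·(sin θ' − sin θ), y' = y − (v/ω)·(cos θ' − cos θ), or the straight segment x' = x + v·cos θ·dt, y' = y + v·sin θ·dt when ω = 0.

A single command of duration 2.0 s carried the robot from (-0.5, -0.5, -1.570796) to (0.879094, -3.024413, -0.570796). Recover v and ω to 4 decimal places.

v = 1.5000, ω = 0.5000

Δθ = -0.570796 − -1.570796 = 1.000000
ω = Δθ/dt = 1.000000/2.0 = 0.5000
R = −Δy/(cos θ' − cos θ) = 3.0000
v = R·ω = 3.0000·0.5000 = 1.5000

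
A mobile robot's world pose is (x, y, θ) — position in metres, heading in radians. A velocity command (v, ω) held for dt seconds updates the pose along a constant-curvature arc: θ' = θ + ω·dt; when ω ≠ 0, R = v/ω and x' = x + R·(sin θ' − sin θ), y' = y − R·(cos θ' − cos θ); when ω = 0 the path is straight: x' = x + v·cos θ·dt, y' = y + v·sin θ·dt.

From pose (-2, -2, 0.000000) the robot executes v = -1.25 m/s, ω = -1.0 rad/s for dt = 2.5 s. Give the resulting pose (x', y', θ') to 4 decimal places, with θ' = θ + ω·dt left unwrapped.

θ' = 0.0000 + -1.0·2.5 = -2.5000
R = v/ω = -1.25/-1.0 = 1.2500
x' = -2 + 1.2500·(sin -2.5000 − sin 0.0000) = -2.7481
y' = -2 − 1.2500·(cos -2.5000 − cos 0.0000) = 0.2514

(-2.7481, 0.2514, -2.5000)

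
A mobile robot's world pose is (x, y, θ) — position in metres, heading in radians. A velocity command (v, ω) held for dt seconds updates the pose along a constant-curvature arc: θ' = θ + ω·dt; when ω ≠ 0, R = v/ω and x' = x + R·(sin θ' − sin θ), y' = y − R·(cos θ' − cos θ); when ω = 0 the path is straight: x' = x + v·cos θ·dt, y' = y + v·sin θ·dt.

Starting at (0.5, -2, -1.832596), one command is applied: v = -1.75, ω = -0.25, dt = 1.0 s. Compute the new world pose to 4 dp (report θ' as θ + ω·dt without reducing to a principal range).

θ' = -1.8326 + -0.25·1.0 = -2.0826
R = v/ω = -1.75/-0.25 = 7.0000
x' = 0.5 + 7.0000·(sin -2.0826 − sin -1.8326) = 1.1584
y' = -2 − 7.0000·(cos -2.0826 − cos -1.8326) = -0.3835

(1.1584, -0.3835, -2.0826)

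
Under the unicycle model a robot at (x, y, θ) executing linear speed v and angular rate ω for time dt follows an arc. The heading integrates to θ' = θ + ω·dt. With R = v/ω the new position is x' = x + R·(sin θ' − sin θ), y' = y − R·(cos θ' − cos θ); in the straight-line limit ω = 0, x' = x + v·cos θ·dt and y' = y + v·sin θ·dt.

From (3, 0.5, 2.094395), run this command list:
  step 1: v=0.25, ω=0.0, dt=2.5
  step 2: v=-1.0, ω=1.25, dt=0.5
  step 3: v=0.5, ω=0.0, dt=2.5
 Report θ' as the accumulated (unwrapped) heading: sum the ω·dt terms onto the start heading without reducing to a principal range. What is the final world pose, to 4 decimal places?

step 1: θ'=2.0944 (straight) → pose (2.6875, 1.0413, 2.0944)
step 2: θ'=2.7194 (R=-0.8000) → pose (3.0525, 0.7115, 2.7194)
step 3: θ'=2.7194 (straight) → pose (1.9123, 1.2237, 2.7194)

(1.9123, 1.2237, 2.7194)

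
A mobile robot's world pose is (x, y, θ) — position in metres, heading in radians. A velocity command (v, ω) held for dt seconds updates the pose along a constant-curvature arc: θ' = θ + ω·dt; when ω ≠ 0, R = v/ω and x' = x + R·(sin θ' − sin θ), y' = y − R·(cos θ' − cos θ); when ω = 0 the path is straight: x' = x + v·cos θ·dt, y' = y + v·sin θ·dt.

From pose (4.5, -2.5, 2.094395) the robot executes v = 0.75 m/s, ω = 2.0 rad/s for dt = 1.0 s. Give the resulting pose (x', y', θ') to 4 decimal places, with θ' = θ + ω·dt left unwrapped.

θ' = 2.0944 + 2.0·1.0 = 4.0944
R = v/ω = 0.75/2.0 = 0.3750
x' = 4.5 + 0.3750·(sin 4.0944 − sin 2.0944) = 3.8696
y' = -2.5 − 0.3750·(cos 4.0944 − cos 2.0944) = -2.4702

(3.8696, -2.4702, 4.0944)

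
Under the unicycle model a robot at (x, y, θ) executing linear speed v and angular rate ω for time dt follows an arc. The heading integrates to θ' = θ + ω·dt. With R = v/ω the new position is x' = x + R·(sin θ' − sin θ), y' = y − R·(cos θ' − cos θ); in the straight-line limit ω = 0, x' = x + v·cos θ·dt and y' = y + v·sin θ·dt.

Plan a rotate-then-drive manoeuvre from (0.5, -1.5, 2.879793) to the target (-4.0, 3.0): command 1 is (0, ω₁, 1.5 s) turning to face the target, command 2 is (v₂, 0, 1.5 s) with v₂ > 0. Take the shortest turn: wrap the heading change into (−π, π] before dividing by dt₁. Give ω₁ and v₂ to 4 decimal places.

heading to target = atan2(3−-1.5, -4−0.5) = 2.3562
Δθ = wrap(2.3562 − 2.8798) = -0.5236; ω₁ = Δθ/dt₁ = -0.3491
distance = √((-4−0.5)² + (3−-1.5)²) = 6.3640; v₂ = distance/dt₂ = 4.2426

ω₁ = -0.3491, v₂ = 4.2426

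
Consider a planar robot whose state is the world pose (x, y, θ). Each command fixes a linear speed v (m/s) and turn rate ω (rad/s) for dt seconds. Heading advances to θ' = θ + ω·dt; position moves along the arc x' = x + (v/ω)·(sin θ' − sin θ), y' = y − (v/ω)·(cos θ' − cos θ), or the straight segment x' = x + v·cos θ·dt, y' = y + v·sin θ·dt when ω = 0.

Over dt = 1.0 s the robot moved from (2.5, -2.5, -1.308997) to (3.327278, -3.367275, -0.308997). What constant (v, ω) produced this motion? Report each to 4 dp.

v = 1.2500, ω = 1.0000

Δθ = -0.308997 − -1.308997 = 1.000000
ω = Δθ/dt = 1.000000/1.0 = 1.0000
R = −Δy/(cos θ' − cos θ) = 1.2500
v = R·ω = 1.2500·1.0000 = 1.2500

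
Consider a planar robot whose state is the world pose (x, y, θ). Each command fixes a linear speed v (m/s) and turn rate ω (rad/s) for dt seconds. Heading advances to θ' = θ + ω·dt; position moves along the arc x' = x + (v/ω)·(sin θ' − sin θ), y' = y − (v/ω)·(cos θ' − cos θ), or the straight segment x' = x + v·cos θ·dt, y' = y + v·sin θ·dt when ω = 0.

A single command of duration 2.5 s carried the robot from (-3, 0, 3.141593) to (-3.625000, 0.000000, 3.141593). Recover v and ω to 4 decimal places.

v = 0.2500, ω = 0.0000

Δθ = 3.141593 − 3.141593 = 0.000000
ω = Δθ/dt = 0.000000/2.5 = 0.0000
ω = 0 → v = (Δx·cos θ + Δy·sin θ)/dt = 0.2500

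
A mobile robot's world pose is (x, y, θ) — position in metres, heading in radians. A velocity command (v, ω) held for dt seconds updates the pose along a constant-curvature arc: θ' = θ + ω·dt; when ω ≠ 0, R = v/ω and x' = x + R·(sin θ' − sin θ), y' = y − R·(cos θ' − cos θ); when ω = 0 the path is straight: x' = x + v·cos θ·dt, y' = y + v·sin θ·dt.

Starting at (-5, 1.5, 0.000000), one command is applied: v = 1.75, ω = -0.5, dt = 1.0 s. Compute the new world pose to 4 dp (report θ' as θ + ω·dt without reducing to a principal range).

θ' = 0.0000 + -0.5·1.0 = -0.5000
R = v/ω = 1.75/-0.5 = -3.5000
x' = -5 + -3.5000·(sin -0.5000 − sin 0.0000) = -3.3220
y' = 1.5 − -3.5000·(cos -0.5000 − cos 0.0000) = 1.0715

(-3.3220, 1.0715, -0.5000)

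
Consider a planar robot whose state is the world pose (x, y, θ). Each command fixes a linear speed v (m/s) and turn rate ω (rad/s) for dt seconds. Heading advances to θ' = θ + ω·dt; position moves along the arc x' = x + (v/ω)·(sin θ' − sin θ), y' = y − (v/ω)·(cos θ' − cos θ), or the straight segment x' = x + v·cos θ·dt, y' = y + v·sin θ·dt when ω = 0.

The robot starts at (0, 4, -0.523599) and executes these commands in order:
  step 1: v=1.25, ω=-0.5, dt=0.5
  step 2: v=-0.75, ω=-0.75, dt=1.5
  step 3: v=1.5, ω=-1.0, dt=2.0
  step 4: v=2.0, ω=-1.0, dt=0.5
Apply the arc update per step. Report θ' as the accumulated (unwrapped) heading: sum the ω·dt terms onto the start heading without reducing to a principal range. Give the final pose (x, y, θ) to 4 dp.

step 1: θ'=-0.7736 (R=-2.5000) → pose (0.4968, 3.6234, -0.7736)
step 2: θ'=-1.8986 (R=1.0000) → pose (0.2487, 4.6608, -1.8986)
step 3: θ'=-3.8986 (R=-1.5000) → pose (-2.2015, 4.0534, -3.8986)
step 4: θ'=-4.3986 (R=-2.0000) → pose (-2.7303, 4.8899, -4.3986)

(-2.7303, 4.8899, -4.3986)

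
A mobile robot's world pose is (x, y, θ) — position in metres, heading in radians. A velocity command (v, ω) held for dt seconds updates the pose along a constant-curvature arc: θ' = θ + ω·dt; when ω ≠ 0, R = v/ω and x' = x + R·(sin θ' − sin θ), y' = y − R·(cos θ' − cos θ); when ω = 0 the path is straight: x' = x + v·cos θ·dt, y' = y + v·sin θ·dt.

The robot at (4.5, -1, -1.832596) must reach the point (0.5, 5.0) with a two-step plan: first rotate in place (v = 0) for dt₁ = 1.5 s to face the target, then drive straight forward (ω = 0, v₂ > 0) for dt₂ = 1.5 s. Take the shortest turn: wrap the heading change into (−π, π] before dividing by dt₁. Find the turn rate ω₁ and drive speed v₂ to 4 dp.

heading to target = atan2(5−-1, 0.5−4.5) = 2.1588
Δθ = wrap(2.1588 − -1.8326) = -2.2918; ω₁ = Δθ/dt₁ = -1.5279
distance = √((0.5−4.5)² + (5−-1)²) = 7.2111; v₂ = distance/dt₂ = 4.8074

ω₁ = -1.5279, v₂ = 4.8074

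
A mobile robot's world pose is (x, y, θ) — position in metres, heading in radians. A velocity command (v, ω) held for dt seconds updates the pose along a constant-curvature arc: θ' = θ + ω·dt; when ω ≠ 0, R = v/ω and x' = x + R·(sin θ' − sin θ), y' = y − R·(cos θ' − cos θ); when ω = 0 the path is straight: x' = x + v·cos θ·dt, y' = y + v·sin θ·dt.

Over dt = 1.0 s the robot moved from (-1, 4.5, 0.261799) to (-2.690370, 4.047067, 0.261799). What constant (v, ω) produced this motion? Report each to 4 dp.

Δθ = 0.261799 − 0.261799 = 0.000000
ω = Δθ/dt = 0.000000/1.0 = 0.0000
ω = 0 → v = (Δx·cos θ + Δy·sin θ)/dt = -1.7500

v = -1.7500, ω = 0.0000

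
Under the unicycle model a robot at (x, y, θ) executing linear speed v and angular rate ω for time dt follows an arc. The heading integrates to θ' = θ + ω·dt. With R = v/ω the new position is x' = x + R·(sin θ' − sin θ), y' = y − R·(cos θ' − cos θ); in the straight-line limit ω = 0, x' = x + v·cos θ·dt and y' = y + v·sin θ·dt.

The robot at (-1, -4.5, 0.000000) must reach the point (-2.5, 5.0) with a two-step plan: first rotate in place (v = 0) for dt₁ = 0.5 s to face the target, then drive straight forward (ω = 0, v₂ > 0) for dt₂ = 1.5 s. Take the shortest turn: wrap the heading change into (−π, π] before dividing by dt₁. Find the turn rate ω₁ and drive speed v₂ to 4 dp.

heading to target = atan2(5−-4.5, -2.5−-1) = 1.7274
Δθ = wrap(1.7274 − 0.0000) = 1.7274; ω₁ = Δθ/dt₁ = 3.4548
distance = √((-2.5−-1)² + (5−-4.5)²) = 9.6177; v₂ = distance/dt₂ = 6.4118

ω₁ = 3.4548, v₂ = 6.4118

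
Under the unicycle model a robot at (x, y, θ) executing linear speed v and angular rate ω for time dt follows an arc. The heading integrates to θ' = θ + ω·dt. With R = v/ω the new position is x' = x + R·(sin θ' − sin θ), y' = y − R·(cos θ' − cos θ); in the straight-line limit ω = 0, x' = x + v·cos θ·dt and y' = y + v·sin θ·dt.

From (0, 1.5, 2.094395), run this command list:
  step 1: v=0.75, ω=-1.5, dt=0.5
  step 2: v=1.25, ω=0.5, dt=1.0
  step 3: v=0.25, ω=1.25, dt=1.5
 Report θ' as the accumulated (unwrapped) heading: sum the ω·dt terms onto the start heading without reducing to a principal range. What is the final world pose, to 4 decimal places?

step 1: θ'=1.3444 (R=-0.5000) → pose (-0.0542, 1.8622, 1.3444)
step 2: θ'=1.8444 (R=2.5000) → pose (-0.0834, 3.0989, 1.8444)
step 3: θ'=3.7194 (R=0.2000) → pose (-0.3852, 3.2124, 3.7194)

(-0.3852, 3.2124, 3.7194)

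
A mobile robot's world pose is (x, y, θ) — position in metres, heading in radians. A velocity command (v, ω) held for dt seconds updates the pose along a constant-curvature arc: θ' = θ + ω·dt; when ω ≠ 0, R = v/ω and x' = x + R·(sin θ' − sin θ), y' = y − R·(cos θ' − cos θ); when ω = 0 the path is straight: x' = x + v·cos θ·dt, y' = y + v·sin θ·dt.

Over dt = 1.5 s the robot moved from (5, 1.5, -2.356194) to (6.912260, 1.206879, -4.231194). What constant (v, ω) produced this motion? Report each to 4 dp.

Δθ = -4.231194 − -2.356194 = -1.875000
ω = Δθ/dt = -1.875000/1.5 = -1.2500
R = Δx/(sin θ' − sin θ) = 1.2000
v = R·ω = 1.2000·-1.2500 = -1.5000

v = -1.5000, ω = -1.2500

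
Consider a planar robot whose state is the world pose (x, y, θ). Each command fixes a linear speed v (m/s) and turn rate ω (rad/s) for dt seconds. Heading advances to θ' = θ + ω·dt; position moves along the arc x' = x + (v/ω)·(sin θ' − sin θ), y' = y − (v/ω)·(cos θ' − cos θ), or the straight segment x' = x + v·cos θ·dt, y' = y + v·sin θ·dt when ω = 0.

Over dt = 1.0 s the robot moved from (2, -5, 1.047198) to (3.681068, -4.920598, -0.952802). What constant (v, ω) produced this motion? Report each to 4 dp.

v = 2.0000, ω = -2.0000

Δθ = -0.952802 − 1.047198 = -2.000000
ω = Δθ/dt = -2.000000/1.0 = -2.0000
R = Δx/(sin θ' − sin θ) = -1.0000
v = R·ω = -1.0000·-2.0000 = 2.0000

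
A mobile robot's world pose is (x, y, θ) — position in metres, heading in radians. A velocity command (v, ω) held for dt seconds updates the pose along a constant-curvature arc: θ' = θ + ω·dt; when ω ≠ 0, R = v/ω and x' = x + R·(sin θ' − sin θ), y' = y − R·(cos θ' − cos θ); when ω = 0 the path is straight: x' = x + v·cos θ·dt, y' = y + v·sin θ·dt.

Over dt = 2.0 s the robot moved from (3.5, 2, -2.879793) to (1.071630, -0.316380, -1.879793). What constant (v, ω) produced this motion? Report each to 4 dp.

v = 1.7500, ω = 0.5000

Δθ = -1.879793 − -2.879793 = 1.000000
ω = Δθ/dt = 1.000000/2.0 = 0.5000
R = Δx/(sin θ' − sin θ) = 3.5000
v = R·ω = 3.5000·0.5000 = 1.7500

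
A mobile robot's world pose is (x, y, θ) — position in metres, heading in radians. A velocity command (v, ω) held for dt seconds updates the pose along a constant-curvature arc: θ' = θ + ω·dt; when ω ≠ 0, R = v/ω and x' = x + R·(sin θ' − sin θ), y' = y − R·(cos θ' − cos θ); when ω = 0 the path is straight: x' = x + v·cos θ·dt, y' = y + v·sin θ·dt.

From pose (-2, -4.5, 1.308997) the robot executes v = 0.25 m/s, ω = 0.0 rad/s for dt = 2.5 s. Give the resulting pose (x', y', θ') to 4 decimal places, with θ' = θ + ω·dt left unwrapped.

(-1.8382, -3.8963, 1.3090)

θ' = 1.3090 + 0.0·2.5 = 1.3090
ω = 0 → straight: x' = -2 + 0.25·cos(1.3090)·2.5 = -1.8382
y' = -4.5 + 0.25·sin(1.3090)·2.5 = -3.8963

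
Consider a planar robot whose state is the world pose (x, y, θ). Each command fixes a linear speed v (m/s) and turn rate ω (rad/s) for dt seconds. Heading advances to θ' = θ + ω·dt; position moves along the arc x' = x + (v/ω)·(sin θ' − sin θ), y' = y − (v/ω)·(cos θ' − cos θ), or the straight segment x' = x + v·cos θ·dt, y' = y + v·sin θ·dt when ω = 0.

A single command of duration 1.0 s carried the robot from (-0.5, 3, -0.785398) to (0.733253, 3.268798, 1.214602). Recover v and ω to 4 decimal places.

Δθ = 1.214602 − -0.785398 = 2.000000
ω = Δθ/dt = 2.000000/1.0 = 2.0000
R = Δx/(sin θ' − sin θ) = 0.7500
v = R·ω = 0.7500·2.0000 = 1.5000

v = 1.5000, ω = 2.0000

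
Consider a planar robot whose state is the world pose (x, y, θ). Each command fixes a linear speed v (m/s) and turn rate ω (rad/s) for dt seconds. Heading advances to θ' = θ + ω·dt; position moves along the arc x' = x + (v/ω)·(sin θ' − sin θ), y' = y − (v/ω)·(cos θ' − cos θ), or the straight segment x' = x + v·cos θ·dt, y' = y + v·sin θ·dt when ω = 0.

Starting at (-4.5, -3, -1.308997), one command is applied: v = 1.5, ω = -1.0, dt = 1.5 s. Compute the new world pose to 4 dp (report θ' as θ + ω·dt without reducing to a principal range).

θ' = -1.3090 + -1.0·1.5 = -2.8090
R = v/ω = 1.5/-1.0 = -1.5000
x' = -4.5 + -1.5000·(sin -2.8090 − sin -1.3090) = -5.4591
y' = -3 − -1.5000·(cos -2.8090 − cos -1.3090) = -4.8060

(-5.4591, -4.8060, -2.8090)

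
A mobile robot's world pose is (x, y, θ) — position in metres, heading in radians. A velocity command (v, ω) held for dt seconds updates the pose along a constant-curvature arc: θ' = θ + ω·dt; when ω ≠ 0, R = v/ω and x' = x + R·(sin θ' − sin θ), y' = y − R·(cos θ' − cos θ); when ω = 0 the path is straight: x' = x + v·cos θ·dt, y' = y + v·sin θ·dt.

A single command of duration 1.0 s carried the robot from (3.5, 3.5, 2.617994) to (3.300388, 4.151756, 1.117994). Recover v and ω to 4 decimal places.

Δθ = 1.117994 − 2.617994 = -1.500000
ω = Δθ/dt = -1.500000/1.0 = -1.5000
R = −Δy/(cos θ' − cos θ) = -0.5000
v = R·ω = -0.5000·-1.5000 = 0.7500

v = 0.7500, ω = -1.5000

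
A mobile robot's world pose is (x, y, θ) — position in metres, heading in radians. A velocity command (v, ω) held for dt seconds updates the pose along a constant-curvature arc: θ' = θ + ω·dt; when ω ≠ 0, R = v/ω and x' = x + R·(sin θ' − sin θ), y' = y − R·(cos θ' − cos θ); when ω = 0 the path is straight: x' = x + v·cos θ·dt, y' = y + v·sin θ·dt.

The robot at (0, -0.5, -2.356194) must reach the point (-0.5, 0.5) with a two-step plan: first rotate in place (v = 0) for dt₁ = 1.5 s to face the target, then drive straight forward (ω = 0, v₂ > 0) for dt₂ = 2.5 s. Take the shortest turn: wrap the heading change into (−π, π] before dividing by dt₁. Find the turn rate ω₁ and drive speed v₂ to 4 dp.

ω₁ = -1.2617, v₂ = 0.4472

heading to target = atan2(0.5−-0.5, -0.5−0) = 2.0344
Δθ = wrap(2.0344 − -2.3562) = -1.8925; ω₁ = Δθ/dt₁ = -1.2617
distance = √((-0.5−0)² + (0.5−-0.5)²) = 1.1180; v₂ = distance/dt₂ = 0.4472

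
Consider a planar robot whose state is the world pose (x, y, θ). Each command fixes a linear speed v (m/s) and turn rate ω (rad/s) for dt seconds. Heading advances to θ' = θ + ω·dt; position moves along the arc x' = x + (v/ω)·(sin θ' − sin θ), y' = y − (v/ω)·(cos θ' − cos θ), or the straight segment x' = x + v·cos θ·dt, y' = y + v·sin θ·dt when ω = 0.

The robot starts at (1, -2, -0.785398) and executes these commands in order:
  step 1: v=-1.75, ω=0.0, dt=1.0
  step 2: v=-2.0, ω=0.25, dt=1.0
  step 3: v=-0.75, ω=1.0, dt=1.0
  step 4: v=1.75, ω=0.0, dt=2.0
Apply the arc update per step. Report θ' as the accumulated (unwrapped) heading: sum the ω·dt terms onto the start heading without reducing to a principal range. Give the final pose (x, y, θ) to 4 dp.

(0.5975, 2.0548, 0.4646)

step 1: θ'=-0.7854 (straight) → pose (-0.2374, -0.7626, -0.7854)
step 2: θ'=-0.5354 (R=-8.0000) → pose (-1.8128, 0.4611, -0.5354)
step 3: θ'=0.4646 (R=-0.7500) → pose (-2.5315, 0.4866, 0.4646)
step 4: θ'=0.4646 (straight) → pose (0.5975, 2.0548, 0.4646)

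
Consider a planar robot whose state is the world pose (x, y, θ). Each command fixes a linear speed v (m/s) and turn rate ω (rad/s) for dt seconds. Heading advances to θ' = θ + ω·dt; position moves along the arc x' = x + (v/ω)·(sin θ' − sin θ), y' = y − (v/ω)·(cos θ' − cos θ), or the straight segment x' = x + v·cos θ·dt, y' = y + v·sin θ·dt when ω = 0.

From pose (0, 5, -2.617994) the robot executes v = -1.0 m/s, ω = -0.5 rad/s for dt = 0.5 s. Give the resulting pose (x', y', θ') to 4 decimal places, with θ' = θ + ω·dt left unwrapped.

(0.4596, 5.1936, -2.8680)

θ' = -2.6180 + -0.5·0.5 = -2.8680
R = v/ω = -1.0/-0.5 = 2.0000
x' = 0 + 2.0000·(sin -2.8680 − sin -2.6180) = 0.4596
y' = 5 − 2.0000·(cos -2.8680 − cos -2.6180) = 5.1936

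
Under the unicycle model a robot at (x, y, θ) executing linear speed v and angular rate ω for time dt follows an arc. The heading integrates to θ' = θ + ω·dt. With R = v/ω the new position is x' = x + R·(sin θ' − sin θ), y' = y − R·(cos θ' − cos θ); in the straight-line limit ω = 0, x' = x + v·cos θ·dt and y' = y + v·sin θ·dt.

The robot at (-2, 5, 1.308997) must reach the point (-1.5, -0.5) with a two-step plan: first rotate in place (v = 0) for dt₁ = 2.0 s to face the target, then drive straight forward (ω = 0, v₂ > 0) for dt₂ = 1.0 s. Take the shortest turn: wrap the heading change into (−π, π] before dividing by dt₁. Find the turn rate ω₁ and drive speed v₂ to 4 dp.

ω₁ = -1.3946, v₂ = 5.5227

heading to target = atan2(-0.5−5, -1.5−-2) = -1.4801
Δθ = wrap(-1.4801 − 1.3090) = -2.7891; ω₁ = Δθ/dt₁ = -1.3946
distance = √((-1.5−-2)² + (-0.5−5)²) = 5.5227; v₂ = distance/dt₂ = 5.5227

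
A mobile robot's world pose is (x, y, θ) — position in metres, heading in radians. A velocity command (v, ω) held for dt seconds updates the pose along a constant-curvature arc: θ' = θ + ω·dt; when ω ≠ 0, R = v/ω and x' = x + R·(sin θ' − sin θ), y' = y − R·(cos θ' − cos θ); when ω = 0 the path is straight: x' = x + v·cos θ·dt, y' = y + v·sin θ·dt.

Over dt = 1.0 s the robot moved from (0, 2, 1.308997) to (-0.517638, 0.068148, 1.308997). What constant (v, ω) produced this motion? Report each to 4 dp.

v = -2.0000, ω = 0.0000

Δθ = 1.308997 − 1.308997 = 0.000000
ω = Δθ/dt = 0.000000/1.0 = 0.0000
ω = 0 → v = (Δx·cos θ + Δy·sin θ)/dt = -2.0000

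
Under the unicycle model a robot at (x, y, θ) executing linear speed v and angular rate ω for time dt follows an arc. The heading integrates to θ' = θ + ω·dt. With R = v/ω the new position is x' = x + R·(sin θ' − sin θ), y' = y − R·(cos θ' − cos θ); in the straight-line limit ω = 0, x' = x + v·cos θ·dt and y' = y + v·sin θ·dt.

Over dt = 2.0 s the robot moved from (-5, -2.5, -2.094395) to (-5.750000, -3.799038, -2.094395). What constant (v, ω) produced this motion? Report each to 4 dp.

Δθ = -2.094395 − -2.094395 = 0.000000
ω = Δθ/dt = 0.000000/2.0 = 0.0000
ω = 0 → v = (Δx·cos θ + Δy·sin θ)/dt = 0.7500

v = 0.7500, ω = 0.0000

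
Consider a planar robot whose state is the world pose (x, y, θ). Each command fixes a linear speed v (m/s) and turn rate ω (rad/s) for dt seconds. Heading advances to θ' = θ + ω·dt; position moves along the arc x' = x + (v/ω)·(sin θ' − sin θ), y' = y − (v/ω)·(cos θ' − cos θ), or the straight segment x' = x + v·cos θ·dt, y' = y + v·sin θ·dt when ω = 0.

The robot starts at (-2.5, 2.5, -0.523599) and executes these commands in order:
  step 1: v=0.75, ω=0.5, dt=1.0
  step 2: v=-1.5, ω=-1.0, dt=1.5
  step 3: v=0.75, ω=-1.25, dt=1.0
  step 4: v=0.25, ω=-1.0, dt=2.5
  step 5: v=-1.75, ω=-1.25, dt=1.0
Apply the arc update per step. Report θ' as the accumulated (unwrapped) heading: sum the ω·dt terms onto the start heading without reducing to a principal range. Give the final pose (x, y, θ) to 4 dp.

(-5.4520, 2.8918, -6.5236)

step 1: θ'=-0.0236 (R=1.5000) → pose (-1.7854, 2.2995, -0.0236)
step 2: θ'=-1.5236 (R=1.5000) → pose (-3.2483, 3.7283, -1.5236)
step 3: θ'=-2.7736 (R=-0.6000) → pose (-3.6318, 3.1401, -2.7736)
step 4: θ'=-5.2736 (R=-0.2500) → pose (-3.9334, 3.5064, -5.2736)
step 5: θ'=-6.5236 (R=1.4000) → pose (-5.4520, 2.8918, -6.5236)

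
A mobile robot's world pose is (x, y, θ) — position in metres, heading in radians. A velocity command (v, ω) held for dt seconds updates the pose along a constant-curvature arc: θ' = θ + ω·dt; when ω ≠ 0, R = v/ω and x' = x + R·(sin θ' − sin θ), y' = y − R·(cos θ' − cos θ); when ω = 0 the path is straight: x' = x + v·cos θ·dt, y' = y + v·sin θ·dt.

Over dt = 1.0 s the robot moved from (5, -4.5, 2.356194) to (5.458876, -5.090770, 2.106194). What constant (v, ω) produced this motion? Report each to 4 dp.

v = -0.7500, ω = -0.2500

Δθ = 2.106194 − 2.356194 = -0.250000
ω = Δθ/dt = -0.250000/1.0 = -0.2500
R = −Δy/(cos θ' − cos θ) = 3.0000
v = R·ω = 3.0000·-0.2500 = -0.7500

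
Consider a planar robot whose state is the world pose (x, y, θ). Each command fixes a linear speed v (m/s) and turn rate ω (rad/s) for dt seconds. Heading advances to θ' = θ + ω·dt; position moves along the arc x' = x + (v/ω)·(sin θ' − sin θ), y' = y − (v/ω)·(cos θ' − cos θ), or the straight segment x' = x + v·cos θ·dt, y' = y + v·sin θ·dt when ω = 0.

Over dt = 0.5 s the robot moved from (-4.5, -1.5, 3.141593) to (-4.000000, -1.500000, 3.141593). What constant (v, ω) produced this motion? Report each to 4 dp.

v = -1.0000, ω = 0.0000

Δθ = 3.141593 − 3.141593 = 0.000000
ω = Δθ/dt = 0.000000/0.5 = 0.0000
ω = 0 → v = (Δx·cos θ + Δy·sin θ)/dt = -1.0000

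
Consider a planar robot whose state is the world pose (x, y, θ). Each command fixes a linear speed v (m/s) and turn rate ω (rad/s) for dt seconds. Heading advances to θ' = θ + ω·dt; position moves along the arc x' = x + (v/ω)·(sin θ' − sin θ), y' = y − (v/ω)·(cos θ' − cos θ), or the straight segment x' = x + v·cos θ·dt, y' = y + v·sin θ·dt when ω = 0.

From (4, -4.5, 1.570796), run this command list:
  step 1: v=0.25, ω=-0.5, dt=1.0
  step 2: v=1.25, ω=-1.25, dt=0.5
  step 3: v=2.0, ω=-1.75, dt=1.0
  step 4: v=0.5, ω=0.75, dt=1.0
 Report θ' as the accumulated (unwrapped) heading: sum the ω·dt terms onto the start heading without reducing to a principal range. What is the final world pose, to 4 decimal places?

(6.3951, -4.9588, -0.5542)

step 1: θ'=1.0708 (R=-0.5000) → pose (4.0612, -4.2603, 1.0708)
step 2: θ'=0.4458 (R=-1.0000) → pose (4.5076, -3.8374, 0.4458)
step 3: θ'=-1.3042 (R=-1.1429) → pose (6.1029, -4.5675, -1.3042)
step 4: θ'=-0.5542 (R=0.6667) → pose (6.3951, -4.9588, -0.5542)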